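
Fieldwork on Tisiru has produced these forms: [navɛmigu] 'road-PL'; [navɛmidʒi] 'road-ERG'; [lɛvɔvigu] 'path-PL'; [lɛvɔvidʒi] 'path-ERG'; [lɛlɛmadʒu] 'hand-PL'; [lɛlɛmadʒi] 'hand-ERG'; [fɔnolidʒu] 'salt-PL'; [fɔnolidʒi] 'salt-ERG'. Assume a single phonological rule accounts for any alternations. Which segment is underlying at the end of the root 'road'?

The root 'road' surfaces as [navɛmigu] and [navɛmidʒi], with a stem-final [g] ~ [dʒ] alternation.
If /dʒ/ were underlying and a rule turned it into [g] before the PL suffix, 'hand' would also alternate; but it has [dʒ] in both [lɛlɛmadʒu] and [lɛlɛmadʒi].
The alternation reflects palatalization before a front vowel: /g/ becomes palato-alveolar [dʒ] before a front vowel. /g/ is underlying.

/g/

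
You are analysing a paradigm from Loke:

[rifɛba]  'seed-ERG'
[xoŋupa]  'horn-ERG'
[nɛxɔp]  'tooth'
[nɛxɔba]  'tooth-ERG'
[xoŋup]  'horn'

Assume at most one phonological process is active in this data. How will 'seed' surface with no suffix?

[rifɛp]

The root 'tooth' surfaces as [nɛxɔba] and [nɛxɔp], with a stem-final [b] ~ [p] alternation.
Compare 'horn', with invariant [p] in [xoŋupa] and [xoŋup]: an analysis with underlying /p/ and a rule producing [b] before the ERG suffix would wrongly predict alternation here too.
Therefore /b/ is basic and [p] is derived by word-final obstruent devoicing (voiced obstruents become voiceless word-finally).
From [rifɛba] the stem 'seed' is /rifɛb/; word-finally this yields [rifɛp].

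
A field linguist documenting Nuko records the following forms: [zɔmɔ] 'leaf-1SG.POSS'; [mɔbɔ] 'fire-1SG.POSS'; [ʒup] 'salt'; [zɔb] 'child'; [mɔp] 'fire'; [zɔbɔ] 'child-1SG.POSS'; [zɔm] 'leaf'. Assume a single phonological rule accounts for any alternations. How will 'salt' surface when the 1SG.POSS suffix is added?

The stem for 'fire' ends in [b] in [mɔbɔ] but [p] in [mɔp].
The stem 'child' ([zɔbɔ], [zɔb]) shows [b] unchanged in both environments, so [b] cannot be basic with [p] derived in isolation.
The underlying segment must be /p/; voiceless stops become voiced between vowels, yielding [b] there.
The one attested form of 'salt', [ʒup], shows underlying /ʒup/. Applying the same rule between vowels gives [ʒubɔ].

[ʒubɔ]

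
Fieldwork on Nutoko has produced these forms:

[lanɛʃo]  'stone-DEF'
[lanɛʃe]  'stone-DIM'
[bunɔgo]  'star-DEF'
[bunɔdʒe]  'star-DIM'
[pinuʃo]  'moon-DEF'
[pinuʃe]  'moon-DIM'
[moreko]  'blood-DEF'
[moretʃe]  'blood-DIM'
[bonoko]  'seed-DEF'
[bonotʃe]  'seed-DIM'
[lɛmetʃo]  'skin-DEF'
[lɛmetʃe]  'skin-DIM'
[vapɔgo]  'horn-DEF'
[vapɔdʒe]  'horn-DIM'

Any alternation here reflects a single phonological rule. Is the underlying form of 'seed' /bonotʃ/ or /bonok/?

'seed' shows [k] ~ [tʃ] at the end of the stem ([bonoko] vs [bonotʃe]).
Compare 'skin', with invariant [tʃ] in [lɛmetʃo] and [lɛmetʃe]: an analysis with underlying /tʃ/ and a rule producing [k] before the DEF suffix would wrongly predict alternation here too.
So /k/ is underlying, and a rule of palatalization before a front vowel — /k/ and /g/ become palato-alveolar [tʃ] and [dʒ] before a front vowel — gives [tʃ].

/bonok/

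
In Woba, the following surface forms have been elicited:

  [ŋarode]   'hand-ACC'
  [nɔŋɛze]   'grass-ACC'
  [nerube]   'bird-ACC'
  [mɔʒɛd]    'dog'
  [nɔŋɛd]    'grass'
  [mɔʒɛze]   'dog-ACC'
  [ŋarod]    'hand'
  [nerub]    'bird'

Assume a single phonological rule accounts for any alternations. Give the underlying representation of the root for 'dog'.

/mɔʒɛz/

The root 'dog' surfaces as [mɔʒɛd] and [mɔʒɛze], with a stem-final [d] ~ [z] alternation.
Compare 'hand', with invariant [d] in [ŋarod] and [ŋarode]: an analysis with underlying /d/ and a rule producing [z] before the ACC suffix would wrongly predict alternation here too.
So /z/ is underlying, and a rule of word-final hardening — voiced fricatives become stops word-finally — gives [d].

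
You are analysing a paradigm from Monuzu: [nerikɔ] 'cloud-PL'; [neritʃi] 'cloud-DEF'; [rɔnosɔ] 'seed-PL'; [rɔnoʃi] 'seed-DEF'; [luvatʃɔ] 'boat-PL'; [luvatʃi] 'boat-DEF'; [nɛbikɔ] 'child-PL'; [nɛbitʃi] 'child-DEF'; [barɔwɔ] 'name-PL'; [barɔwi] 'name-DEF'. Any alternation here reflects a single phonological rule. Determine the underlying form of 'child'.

In [nɛbikɔ] and [nɛbitʃi] the final segment of 'child' alternates: [k] ~ [tʃ].
But 'boat' keeps [tʃ] in both environments ([luvatʃɔ], [luvatʃi]), so there is no rule changing /tʃ/ to [k] before the PL suffix.
So /k/ is underlying, and a rule of palatalization before a front vowel — /k/ and /s/ become palato-alveolar [tʃ] and [ʃ] before a front vowel — gives [tʃ].
So 'child' = /nɛbik/.

/nɛbik/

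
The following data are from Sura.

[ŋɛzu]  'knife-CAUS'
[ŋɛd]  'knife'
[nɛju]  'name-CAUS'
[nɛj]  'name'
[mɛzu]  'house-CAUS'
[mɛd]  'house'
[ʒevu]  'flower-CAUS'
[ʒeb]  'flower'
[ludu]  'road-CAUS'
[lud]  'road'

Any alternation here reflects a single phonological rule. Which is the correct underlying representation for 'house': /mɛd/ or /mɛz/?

The stem for 'house' ends in [z] in [mɛzu] but [d] in [mɛd].
Compare 'road', with invariant [d] in [ludu] and [lud]: an analysis with underlying /d/ and a rule producing [z] before the CAUS suffix would wrongly predict alternation here too.
Therefore /z/ is basic and [d] is derived by word-final hardening (voiced fricatives become stops word-finally).

/mɛz/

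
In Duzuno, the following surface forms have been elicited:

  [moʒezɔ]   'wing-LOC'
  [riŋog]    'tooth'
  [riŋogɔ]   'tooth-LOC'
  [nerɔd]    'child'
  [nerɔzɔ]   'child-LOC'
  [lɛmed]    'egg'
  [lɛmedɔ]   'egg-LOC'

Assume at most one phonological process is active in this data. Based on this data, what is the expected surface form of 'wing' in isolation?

[moʒed]

The stem for 'child' ends in [d] in [nerɔd] but [z] in [nerɔzɔ].
If /d/ were underlying and a rule turned it into [z] before the LOC suffix, 'egg' would also alternate; but it has [d] in both [lɛmed] and [lɛmedɔ].
The alternation reflects word-final hardening: voiced fricatives become stops word-finally. /z/ is underlying.
From [moʒezɔ] the stem 'wing' is /moʒez/; word-finally this yields [moʒed].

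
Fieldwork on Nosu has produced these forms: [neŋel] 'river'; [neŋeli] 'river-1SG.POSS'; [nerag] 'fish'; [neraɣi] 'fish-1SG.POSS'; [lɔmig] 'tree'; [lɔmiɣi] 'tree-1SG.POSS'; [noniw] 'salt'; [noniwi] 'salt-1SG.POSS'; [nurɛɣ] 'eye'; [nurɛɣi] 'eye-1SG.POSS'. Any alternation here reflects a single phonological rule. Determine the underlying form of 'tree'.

/lɔmig/

In [lɔmig] and [lɔmiɣi] the final segment of 'tree' alternates: [g] ~ [ɣ].
If /ɣ/ were underlying and a rule turned it into [g] in isolation, 'eye' would also alternate; but it has [ɣ] in both [nurɛɣ] and [nurɛɣi].
Therefore /g/ is basic and [ɣ] is derived by intervocalic spirantization (voiced stops become fricatives between vowels).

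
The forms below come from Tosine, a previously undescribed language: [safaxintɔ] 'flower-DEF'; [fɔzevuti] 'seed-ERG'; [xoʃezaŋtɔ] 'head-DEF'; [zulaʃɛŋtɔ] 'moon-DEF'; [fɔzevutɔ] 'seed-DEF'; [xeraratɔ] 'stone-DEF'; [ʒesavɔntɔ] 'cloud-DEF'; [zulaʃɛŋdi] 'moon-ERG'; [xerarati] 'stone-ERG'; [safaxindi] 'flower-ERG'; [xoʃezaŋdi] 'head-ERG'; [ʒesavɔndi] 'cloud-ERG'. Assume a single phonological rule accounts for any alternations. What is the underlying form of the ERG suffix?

/-di/

The ERG suffix surfaces as [-di] and [-ti], depending on the final segment of the stem.
The DEF suffix, which begins with [t], is invariant after every stem; so [t] is not altered by any rule here.
The ERG suffix is therefore /-di/ underlyingly, with post-vocalic devoicing: voiced stops become voiceless after a vowel.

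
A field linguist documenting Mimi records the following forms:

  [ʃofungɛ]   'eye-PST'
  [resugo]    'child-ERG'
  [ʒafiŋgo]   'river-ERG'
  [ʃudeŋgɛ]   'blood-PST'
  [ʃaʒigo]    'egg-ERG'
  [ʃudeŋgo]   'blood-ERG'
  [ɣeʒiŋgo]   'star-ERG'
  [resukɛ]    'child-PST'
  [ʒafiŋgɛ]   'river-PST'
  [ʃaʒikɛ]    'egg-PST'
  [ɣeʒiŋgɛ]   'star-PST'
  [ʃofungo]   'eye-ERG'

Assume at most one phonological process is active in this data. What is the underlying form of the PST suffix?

The PST morpheme has two allomorphs, [-gɛ] and [-kɛ].
The ERG suffix, which begins with [g], is invariant after every stem; so [g] is not altered by any rule here.
The PST suffix is therefore /-kɛ/ underlyingly, with post-nasal voicing: voiceless stops become voiced after a nasal.

/-kɛ/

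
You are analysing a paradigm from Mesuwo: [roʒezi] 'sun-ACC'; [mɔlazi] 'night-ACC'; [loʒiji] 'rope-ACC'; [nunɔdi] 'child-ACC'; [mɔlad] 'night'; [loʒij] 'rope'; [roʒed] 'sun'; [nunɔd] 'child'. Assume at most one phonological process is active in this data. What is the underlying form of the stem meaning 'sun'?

'sun' shows [z] ~ [d] at the end of the stem ([roʒezi] vs [roʒed]).
But 'child' keeps [d] in both environments ([nunɔdi], [nunɔd]), so there is no rule changing /d/ to [z] before the ACC suffix.
The underlying segment must be /z/; voiced fricatives become stops word-finally, yielding [d] there.
Hence 'sun' is /roʒez/ underlyingly.

/roʒez/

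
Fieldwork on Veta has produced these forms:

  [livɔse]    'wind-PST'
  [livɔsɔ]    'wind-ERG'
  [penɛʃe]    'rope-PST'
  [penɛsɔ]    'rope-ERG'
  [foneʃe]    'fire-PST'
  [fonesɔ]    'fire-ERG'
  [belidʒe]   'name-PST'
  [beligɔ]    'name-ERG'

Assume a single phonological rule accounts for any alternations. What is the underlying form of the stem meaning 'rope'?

/penɛʃ/

In [penɛʃe] and [penɛsɔ] the final segment of 'rope' alternates: [ʃ] ~ [s].
If /s/ were underlying and a rule turned it into [ʃ] before the PST suffix, 'wind' would also alternate; but it has [s] in both [livɔse] and [livɔsɔ].
So /ʃ/ is underlying, and a rule of depalatalization — palato-alveolar /dʒ/ and /ʃ/ become [g] and [s] when no front vowel follows — gives [s].
The underlying form of 'rope' is therefore /penɛʃ/.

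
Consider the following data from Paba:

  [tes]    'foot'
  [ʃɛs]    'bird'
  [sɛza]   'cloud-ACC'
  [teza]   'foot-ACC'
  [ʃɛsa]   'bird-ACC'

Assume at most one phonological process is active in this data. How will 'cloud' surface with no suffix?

[sɛs]

The stem for 'foot' ends in [s] in [tes] but [z] in [teza].
Compare 'bird', with invariant [s] in [ʃɛs] and [ʃɛsa]: an analysis with underlying /s/ and a rule producing [z] before the ACC suffix would wrongly predict alternation here too.
So /z/ is underlying, and a rule of word-final obstruent devoicing — voiced obstruents become voiceless word-finally — gives [s].
From [sɛza] the stem 'cloud' is /sɛz/; word-finally this yields [sɛs].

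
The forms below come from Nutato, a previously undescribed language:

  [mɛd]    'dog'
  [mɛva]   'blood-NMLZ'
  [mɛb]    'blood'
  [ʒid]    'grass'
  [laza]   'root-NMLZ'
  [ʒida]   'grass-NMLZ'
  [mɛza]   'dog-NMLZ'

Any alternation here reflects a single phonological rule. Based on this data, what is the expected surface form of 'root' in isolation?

The root 'dog' surfaces as [mɛd] and [mɛza], with a stem-final [d] ~ [z] alternation.
But 'grass' keeps [d] in both environments ([ʒid], [ʒida]), so there is no rule changing /d/ to [z] before the NMLZ suffix.
So /z/ is underlying, and a rule of word-final hardening — voiced fricatives become stops word-finally — gives [d].
The one attested form of 'root', [laza], shows underlying /laz/. Applying the same rule word-finally gives [lad].

[lad]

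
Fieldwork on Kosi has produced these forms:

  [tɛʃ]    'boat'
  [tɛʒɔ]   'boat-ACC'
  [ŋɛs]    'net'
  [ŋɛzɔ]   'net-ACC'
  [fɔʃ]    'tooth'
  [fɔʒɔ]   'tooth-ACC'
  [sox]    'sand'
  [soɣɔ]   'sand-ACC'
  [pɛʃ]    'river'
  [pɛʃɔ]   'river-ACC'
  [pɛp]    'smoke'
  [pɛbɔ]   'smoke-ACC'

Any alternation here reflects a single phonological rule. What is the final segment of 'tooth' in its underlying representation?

/ʒ/

'tooth' shows [ʃ] ~ [ʒ] at the end of the stem ([fɔʃ] vs [fɔʒɔ]).
The stem 'river' ([pɛʃ], [pɛʃɔ]) shows [ʃ] unchanged in both environments, so [ʃ] cannot be basic with [ʒ] derived before the ACC suffix.
The underlying segment must be /ʒ/; voiced obstruents become voiceless word-finally, yielding [ʃ] there.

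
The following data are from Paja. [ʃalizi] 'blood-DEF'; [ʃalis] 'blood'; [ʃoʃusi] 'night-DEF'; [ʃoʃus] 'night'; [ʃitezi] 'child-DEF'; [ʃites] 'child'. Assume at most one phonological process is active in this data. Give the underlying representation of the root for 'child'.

/ʃitez/

The root 'child' surfaces as [ʃitezi] and [ʃites], with a stem-final [z] ~ [s] alternation.
If /s/ were underlying and a rule turned it into [z] before the DEF suffix, 'night' would also alternate; but it has [s] in both [ʃoʃusi] and [ʃoʃus].
Therefore /z/ is basic and [s] is derived by word-final obstruent devoicing (voiced obstruents become voiceless word-finally).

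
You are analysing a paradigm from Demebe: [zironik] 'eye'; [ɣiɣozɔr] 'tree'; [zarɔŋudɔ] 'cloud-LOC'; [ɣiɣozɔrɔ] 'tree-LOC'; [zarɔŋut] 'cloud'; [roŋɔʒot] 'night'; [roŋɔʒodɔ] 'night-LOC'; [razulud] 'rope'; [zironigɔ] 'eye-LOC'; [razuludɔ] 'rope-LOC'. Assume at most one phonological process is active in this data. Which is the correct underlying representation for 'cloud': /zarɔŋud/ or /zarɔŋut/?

/zarɔŋut/

The stem for 'cloud' ends in [t] in [zarɔŋut] but [d] in [zarɔŋudɔ].
If /d/ were underlying and a rule turned it into [t] in isolation, 'rope' would also alternate; but it has [d] in both [razulud] and [razuludɔ].
So /t/ is underlying, and a rule of intervocalic voicing — voiceless stops become voiced between vowels — gives [d].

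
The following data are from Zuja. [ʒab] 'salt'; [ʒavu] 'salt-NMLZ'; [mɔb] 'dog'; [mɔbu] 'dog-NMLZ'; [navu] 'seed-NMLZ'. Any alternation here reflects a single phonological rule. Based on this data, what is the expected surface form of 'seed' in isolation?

[nab]

The root 'salt' surfaces as [ʒab] and [ʒavu], with a stem-final [b] ~ [v] alternation.
Compare 'dog', with invariant [b] in [mɔb] and [mɔbu]: an analysis with underlying /b/ and a rule producing [v] before the NMLZ suffix would wrongly predict alternation here too.
The underlying segment must be /v/; voiced fricatives become stops word-finally, yielding [b] there.
From [navu] the stem 'seed' is /nav/; word-finally this yields [nab].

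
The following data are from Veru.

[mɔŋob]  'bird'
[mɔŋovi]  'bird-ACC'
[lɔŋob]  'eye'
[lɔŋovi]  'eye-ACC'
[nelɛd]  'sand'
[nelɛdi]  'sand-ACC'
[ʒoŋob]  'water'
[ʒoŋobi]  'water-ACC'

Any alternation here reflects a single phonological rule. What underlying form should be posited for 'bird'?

/mɔŋov/

'bird' shows [b] ~ [v] at the end of the stem ([mɔŋob] vs [mɔŋovi]).
If /b/ were underlying and a rule turned it into [v] before the ACC suffix, 'water' would also alternate; but it has [b] in both [ʒoŋob] and [ʒoŋobi].
The alternation reflects word-final hardening: voiced fricatives become stops word-finally. /v/ is underlying.
Hence 'bird' is /mɔŋov/ underlyingly.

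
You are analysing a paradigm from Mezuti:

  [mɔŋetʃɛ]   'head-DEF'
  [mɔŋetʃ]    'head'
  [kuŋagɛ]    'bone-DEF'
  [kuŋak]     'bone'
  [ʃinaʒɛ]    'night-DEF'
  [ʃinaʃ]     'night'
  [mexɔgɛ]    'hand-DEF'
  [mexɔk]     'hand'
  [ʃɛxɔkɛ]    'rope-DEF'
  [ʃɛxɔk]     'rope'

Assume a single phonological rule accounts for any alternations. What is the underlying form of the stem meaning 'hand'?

/mexɔg/

The root 'hand' surfaces as [mexɔgɛ] and [mexɔk], with a stem-final [g] ~ [k] alternation.
If /k/ were underlying and a rule turned it into [g] before the DEF suffix, 'rope' would also alternate; but it has [k] in both [ʃɛxɔkɛ] and [ʃɛxɔk].
So /g/ is underlying, and a rule of word-final obstruent devoicing — voiced obstruents become voiceless word-finally — gives [k].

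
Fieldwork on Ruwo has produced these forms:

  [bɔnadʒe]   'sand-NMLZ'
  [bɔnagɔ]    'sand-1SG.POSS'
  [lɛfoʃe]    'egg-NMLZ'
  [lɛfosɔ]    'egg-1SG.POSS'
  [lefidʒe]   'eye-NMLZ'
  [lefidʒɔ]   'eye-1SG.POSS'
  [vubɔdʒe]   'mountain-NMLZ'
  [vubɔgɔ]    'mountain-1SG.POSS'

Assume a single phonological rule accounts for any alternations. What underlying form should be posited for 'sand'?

'sand' shows [dʒ] ~ [g] at the end of the stem ([bɔnadʒe] vs [bɔnagɔ]).
Compare 'eye', with invariant [dʒ] in [lefidʒe] and [lefidʒɔ]: an analysis with underlying /dʒ/ and a rule producing [g] before the 1SG.POSS suffix would wrongly predict alternation here too.
The alternation reflects palatalization before a front vowel: /g/ and /s/ become palato-alveolar [dʒ] and [ʃ] before a front vowel. /g/ is underlying.

/bɔnag/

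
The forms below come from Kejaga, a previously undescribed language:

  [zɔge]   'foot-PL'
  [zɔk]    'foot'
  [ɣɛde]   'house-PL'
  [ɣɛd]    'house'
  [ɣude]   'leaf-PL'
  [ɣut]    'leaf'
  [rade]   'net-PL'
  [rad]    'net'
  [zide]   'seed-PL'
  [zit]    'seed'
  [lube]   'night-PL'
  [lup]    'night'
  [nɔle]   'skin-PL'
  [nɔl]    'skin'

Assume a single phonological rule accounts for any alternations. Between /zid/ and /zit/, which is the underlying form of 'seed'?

/zit/

The stem for 'seed' ends in [d] in [zide] but [t] in [zit].
If /d/ were underlying and a rule turned it into [t] in isolation, 'net' would also alternate; but it has [d] in both [rade] and [rad].
So /t/ is underlying, and a rule of intervocalic voicing — voiceless stops become voiced between vowels — gives [d].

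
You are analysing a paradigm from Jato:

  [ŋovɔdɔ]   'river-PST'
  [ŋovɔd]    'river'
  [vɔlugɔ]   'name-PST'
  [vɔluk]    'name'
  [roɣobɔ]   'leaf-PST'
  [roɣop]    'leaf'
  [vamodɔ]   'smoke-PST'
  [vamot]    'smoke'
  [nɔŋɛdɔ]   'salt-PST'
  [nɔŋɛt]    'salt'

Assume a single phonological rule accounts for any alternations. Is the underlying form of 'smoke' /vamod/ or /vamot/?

The root 'smoke' surfaces as [vamodɔ] and [vamot], with a stem-final [d] ~ [t] alternation.
If /d/ were underlying and a rule turned it into [t] in isolation, 'river' would also alternate; but it has [d] in both [ŋovɔdɔ] and [ŋovɔd].
So /t/ is underlying, and a rule of intervocalic voicing — voiceless stops become voiced between vowels — gives [d].

/vamot/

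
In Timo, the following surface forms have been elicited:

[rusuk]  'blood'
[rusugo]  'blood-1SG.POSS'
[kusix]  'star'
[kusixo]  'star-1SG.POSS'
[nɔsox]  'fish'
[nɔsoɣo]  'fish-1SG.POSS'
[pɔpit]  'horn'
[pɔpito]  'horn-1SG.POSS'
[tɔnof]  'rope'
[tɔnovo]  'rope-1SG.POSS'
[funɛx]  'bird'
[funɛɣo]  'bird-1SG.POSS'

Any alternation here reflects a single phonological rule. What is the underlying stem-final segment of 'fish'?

/ɣ/

The root 'fish' surfaces as [nɔsox] and [nɔsoɣo], with a stem-final [x] ~ [ɣ] alternation.
If /x/ were underlying and a rule turned it into [ɣ] before the 1SG.POSS suffix, 'star' would also alternate; but it has [x] in both [kusix] and [kusixo].
Therefore /ɣ/ is basic and [x] is derived by word-final obstruent devoicing (voiced obstruents become voiceless word-finally).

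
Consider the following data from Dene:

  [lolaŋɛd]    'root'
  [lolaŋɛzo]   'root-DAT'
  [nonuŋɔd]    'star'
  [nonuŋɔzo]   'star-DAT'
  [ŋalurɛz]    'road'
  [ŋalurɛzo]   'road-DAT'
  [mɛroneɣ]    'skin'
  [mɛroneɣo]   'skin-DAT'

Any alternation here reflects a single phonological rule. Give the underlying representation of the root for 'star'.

/nonuŋɔd/

In [nonuŋɔd] and [nonuŋɔzo] the final segment of 'star' alternates: [d] ~ [z].
But 'road' keeps [z] in both environments ([ŋalurɛz], [ŋalurɛzo]), so there is no rule changing /z/ to [d] in isolation.
Therefore /d/ is basic and [z] is derived by intervocalic spirantization (voiced stops become fricatives between vowels).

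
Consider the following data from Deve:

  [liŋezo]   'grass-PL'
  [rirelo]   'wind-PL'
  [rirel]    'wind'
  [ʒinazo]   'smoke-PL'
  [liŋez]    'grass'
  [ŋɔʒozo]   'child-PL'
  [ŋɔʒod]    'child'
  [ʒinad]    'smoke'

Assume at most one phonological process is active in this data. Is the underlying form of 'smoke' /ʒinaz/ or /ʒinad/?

The stem for 'smoke' ends in [d] in [ʒinad] but [z] in [ʒinazo].
If /z/ were underlying and a rule turned it into [d] in isolation, 'grass' would also alternate; but it has [z] in both [liŋez] and [liŋezo].
Therefore /d/ is basic and [z] is derived by intervocalic spirantization (voiced stops become fricatives between vowels).

/ʒinad/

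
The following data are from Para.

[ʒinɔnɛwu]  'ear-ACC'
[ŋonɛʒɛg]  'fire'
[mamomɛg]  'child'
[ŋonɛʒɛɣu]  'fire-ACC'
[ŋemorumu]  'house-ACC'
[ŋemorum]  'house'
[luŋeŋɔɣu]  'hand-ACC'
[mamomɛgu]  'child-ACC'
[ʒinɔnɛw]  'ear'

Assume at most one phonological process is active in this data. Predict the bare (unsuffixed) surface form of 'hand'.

[luŋeŋɔg]

'fire' shows [ɣ] ~ [g] at the end of the stem ([ŋonɛʒɛɣu] vs [ŋonɛʒɛg]).
If /g/ were underlying and a rule turned it into [ɣ] before the ACC suffix, 'child' would also alternate; but it has [g] in both [mamomɛgu] and [mamomɛg].
The alternation reflects word-final hardening: voiced fricatives become stops word-finally. /ɣ/ is underlying.
From [luŋeŋɔɣu] the stem 'hand' is /luŋeŋɔɣ/; word-finally this yields [luŋeŋɔg].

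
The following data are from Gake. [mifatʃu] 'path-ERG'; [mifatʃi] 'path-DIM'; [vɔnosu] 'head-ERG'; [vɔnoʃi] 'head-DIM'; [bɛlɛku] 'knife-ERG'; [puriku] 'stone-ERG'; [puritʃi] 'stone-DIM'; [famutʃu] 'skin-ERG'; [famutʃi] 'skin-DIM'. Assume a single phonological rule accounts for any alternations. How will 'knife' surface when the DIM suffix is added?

The root 'stone' surfaces as [puriku] and [puritʃi], with a stem-final [k] ~ [tʃ] alternation.
If /tʃ/ were underlying and a rule turned it into [k] before the ERG suffix, 'path' would also alternate; but it has [tʃ] in both [mifatʃu] and [mifatʃi].
Therefore /k/ is basic and [tʃ] is derived by palatalization before a front vowel (/k/ and /s/ become palato-alveolar [tʃ] and [ʃ] before a front vowel).
The one attested form of 'knife', [bɛlɛku], shows underlying /bɛlɛk/. Applying the same rule before a front vowel gives [bɛlɛtʃi].

[bɛlɛtʃi]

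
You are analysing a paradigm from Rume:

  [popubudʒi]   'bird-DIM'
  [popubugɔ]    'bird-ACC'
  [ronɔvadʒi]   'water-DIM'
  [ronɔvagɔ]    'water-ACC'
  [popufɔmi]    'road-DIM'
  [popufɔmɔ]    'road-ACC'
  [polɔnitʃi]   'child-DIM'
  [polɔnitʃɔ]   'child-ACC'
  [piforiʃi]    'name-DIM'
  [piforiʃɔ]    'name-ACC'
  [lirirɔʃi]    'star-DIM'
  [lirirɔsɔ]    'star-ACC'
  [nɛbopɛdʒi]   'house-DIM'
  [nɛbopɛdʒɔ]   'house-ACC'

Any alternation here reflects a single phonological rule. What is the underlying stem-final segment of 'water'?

In [ronɔvadʒi] and [ronɔvagɔ] the final segment of 'water' alternates: [dʒ] ~ [g].
Compare 'house', with invariant [dʒ] in [nɛbopɛdʒi] and [nɛbopɛdʒɔ]: an analysis with underlying /dʒ/ and a rule producing [g] before the ACC suffix would wrongly predict alternation here too.
The underlying segment must be /g/; /g/ and /s/ become palato-alveolar [dʒ] and [ʃ] before a front vowel, yielding [dʒ] there.

/g/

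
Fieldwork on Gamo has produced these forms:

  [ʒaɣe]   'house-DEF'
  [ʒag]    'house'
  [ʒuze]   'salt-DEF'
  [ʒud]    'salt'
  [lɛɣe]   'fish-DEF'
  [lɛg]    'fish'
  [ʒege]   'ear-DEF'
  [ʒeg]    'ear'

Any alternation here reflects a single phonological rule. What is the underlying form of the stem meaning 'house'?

In [ʒaɣe] and [ʒag] the final segment of 'house' alternates: [ɣ] ~ [g].
But 'ear' keeps [g] in both environments ([ʒege], [ʒeg]), so there is no rule changing /g/ to [ɣ] before the DEF suffix.
So /ɣ/ is underlying, and a rule of word-final hardening — voiced fricatives become stops word-finally — gives [g].

/ʒaɣ/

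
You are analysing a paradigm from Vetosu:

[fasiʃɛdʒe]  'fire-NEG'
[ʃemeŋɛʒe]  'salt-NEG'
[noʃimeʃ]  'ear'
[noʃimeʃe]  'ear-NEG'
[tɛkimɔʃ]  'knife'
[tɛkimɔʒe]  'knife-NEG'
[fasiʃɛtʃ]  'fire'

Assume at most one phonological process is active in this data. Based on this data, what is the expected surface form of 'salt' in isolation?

[ʃemeŋɛʃ]

'knife' shows [ʃ] ~ [ʒ] at the end of the stem ([tɛkimɔʃ] vs [tɛkimɔʒe]).
If /ʃ/ were underlying and a rule turned it into [ʒ] before the NEG suffix, 'ear' would also alternate; but it has [ʃ] in both [noʃimeʃ] and [noʃimeʃe].
The underlying segment must be /ʒ/; voiced obstruents become voiceless word-finally, yielding [ʃ] there.
The one attested form of 'salt', [ʃemeŋɛʒe], shows underlying /ʃemeŋɛʒ/. Applying the same rule word-finally gives [ʃemeŋɛʃ].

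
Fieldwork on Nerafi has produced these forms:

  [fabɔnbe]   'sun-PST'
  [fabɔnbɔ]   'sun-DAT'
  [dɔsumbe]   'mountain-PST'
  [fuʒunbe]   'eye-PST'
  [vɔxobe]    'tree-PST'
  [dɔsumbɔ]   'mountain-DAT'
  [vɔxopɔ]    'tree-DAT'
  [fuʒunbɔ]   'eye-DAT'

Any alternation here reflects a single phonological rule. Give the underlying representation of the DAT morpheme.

/-pɔ/

The DAT morpheme has two allomorphs, [-bɔ] and [-pɔ].
By contrast the PST suffix keeps its initial [b] throughout — that segment must be underlying.
So the underlying form is /-pɔ/, and voiceless stops become voiced after a nasal.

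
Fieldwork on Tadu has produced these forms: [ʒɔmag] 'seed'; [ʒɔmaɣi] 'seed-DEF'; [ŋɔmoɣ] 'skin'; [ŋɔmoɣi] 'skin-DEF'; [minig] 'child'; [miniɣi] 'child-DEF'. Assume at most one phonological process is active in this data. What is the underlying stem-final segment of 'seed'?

The stem for 'seed' ends in [g] in [ʒɔmag] but [ɣ] in [ʒɔmaɣi].
Compare 'skin', with invariant [ɣ] in [ŋɔmoɣ] and [ŋɔmoɣi]: an analysis with underlying /ɣ/ and a rule producing [g] in isolation would wrongly predict alternation here too.
Therefore /g/ is basic and [ɣ] is derived by intervocalic spirantization (voiced stops become fricatives between vowels).

/g/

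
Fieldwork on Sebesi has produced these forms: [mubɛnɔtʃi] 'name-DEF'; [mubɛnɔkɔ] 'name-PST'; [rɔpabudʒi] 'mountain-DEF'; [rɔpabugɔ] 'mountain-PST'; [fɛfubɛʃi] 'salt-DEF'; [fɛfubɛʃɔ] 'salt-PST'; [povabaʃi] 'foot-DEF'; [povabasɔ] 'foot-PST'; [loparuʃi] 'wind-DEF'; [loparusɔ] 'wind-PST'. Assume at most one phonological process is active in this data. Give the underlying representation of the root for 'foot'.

The stem for 'foot' ends in [ʃ] in [povabaʃi] but [s] in [povabasɔ].
But 'salt' keeps [ʃ] in both environments ([fɛfubɛʃi], [fɛfubɛʃɔ]), so there is no rule changing /ʃ/ to [s] before the PST suffix.
So /s/ is underlying, and a rule of palatalization before a front vowel — /k/, /g/ and /s/ become palato-alveolar [tʃ], [dʒ] and [ʃ] before a front vowel — gives [ʃ].
So 'foot' = /povabas/.

/povabas/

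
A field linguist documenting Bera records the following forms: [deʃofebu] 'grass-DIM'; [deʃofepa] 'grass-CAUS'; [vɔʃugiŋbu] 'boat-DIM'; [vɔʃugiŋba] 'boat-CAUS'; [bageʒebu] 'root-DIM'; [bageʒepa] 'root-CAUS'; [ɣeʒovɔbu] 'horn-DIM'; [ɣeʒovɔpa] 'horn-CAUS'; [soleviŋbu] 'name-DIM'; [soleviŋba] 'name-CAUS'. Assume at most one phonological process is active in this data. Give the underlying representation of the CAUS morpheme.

/-pa/

The CAUS morpheme has two allomorphs, [-ba] and [-pa].
By contrast the DIM suffix keeps its initial [b] throughout — that segment must be underlying.
The CAUS suffix is therefore /-pa/ underlyingly, with post-nasal voicing: voiceless stops become voiced after a nasal.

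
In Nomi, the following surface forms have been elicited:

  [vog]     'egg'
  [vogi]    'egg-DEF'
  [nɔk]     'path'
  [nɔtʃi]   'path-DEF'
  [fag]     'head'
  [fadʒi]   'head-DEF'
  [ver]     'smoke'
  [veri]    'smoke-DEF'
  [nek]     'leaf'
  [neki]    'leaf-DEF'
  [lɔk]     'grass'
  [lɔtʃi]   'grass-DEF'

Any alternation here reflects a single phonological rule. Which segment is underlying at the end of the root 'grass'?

/tʃ/

The root 'grass' surfaces as [lɔk] and [lɔtʃi], with a stem-final [k] ~ [tʃ] alternation.
But 'leaf' keeps [k] in both environments ([nek], [neki]), so there is no rule changing /k/ to [tʃ] before the DEF suffix.
The alternation reflects depalatalization: palato-alveolar /tʃ/ and /dʒ/ become [k] and [g] when no front vowel follows. /tʃ/ is underlying.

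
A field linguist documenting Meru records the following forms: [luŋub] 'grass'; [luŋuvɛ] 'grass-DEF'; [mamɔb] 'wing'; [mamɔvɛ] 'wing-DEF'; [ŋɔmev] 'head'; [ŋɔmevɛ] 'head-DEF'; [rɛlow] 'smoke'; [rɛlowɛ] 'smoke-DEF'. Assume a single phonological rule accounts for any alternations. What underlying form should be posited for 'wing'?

/mamɔb/

The stem for 'wing' ends in [b] in [mamɔb] but [v] in [mamɔvɛ].
If /v/ were underlying and a rule turned it into [b] in isolation, 'head' would also alternate; but it has [v] in both [ŋɔmev] and [ŋɔmevɛ].
The underlying segment must be /b/; voiced stops become fricatives between vowels, yielding [v] there.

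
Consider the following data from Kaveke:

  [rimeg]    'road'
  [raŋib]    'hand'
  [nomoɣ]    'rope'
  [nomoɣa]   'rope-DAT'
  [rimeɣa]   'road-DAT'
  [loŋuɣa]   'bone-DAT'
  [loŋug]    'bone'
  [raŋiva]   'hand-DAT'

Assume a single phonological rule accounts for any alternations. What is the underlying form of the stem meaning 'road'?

/rimeg/

The root 'road' surfaces as [rimeg] and [rimeɣa], with a stem-final [g] ~ [ɣ] alternation.
If /ɣ/ were underlying and a rule turned it into [g] in isolation, 'rope' would also alternate; but it has [ɣ] in both [nomoɣ] and [nomoɣa].
Therefore /g/ is basic and [ɣ] is derived by intervocalic spirantization (voiced stops become fricatives between vowels).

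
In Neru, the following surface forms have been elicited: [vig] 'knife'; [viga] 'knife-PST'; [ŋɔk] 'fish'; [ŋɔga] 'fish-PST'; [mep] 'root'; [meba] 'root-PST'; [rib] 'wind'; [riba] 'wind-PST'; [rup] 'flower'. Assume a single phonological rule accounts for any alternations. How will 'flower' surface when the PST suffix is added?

The stem for 'root' ends in [p] in [mep] but [b] in [meba].
But 'wind' keeps [b] in both environments ([rib], [riba]), so there is no rule changing /b/ to [p] in isolation.
So /p/ is underlying, and a rule of intervocalic voicing — voiceless stops become voiced between vowels — gives [b].
The one attested form of 'flower', [rup], shows underlying /rup/. Applying the same rule between vowels gives [ruba].

[ruba]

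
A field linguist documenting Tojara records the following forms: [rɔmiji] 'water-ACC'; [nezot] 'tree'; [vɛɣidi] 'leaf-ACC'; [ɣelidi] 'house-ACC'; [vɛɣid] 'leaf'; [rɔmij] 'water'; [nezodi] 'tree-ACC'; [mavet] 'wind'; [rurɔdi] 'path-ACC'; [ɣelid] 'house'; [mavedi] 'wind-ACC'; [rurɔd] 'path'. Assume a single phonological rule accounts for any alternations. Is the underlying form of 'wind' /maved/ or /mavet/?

'wind' shows [d] ~ [t] at the end of the stem ([mavedi] vs [mavet]).
Compare 'house', with invariant [d] in [ɣelidi] and [ɣelid]: an analysis with underlying /d/ and a rule producing [t] in isolation would wrongly predict alternation here too.
The underlying segment must be /t/; voiceless stops become voiced between vowels, yielding [d] there.

/mavet/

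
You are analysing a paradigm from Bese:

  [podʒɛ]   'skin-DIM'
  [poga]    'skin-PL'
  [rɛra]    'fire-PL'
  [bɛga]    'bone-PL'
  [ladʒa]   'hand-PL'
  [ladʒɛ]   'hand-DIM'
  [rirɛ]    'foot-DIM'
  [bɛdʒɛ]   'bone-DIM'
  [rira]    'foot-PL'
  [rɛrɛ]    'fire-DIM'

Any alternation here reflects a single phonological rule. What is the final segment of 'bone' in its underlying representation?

/g/

The root 'bone' surfaces as [bɛga] and [bɛdʒɛ], with a stem-final [g] ~ [dʒ] alternation.
Compare 'hand', with invariant [dʒ] in [ladʒa] and [ladʒɛ]: an analysis with underlying /dʒ/ and a rule producing [g] before the PL suffix would wrongly predict alternation here too.
Therefore /g/ is basic and [dʒ] is derived by palatalization before a front vowel (/g/ becomes palato-alveolar [dʒ] before a front vowel).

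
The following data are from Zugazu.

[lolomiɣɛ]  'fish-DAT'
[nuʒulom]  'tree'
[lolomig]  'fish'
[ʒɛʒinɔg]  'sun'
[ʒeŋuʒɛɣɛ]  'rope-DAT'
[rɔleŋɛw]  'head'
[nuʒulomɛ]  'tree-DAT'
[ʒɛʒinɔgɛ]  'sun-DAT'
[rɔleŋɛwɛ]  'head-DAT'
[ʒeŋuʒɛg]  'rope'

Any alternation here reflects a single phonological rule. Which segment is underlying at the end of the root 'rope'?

In [ʒeŋuʒɛg] and [ʒeŋuʒɛɣɛ] the final segment of 'rope' alternates: [g] ~ [ɣ].
The stem 'sun' ([ʒɛʒinɔg], [ʒɛʒinɔgɛ]) shows [g] unchanged in both environments, so [g] cannot be basic with [ɣ] derived before the DAT suffix.
The alternation reflects word-final hardening: voiced fricatives become stops word-finally. /ɣ/ is underlying.

/ɣ/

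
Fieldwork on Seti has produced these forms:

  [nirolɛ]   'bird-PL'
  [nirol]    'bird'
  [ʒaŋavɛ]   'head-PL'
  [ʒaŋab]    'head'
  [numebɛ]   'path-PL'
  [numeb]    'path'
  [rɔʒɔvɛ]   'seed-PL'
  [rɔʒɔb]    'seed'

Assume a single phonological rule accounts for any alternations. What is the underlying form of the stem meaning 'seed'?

/rɔʒɔv/

The root 'seed' surfaces as [rɔʒɔvɛ] and [rɔʒɔb], with a stem-final [v] ~ [b] alternation.
The stem 'path' ([numebɛ], [numeb]) shows [b] unchanged in both environments, so [b] cannot be basic with [v] derived before the PL suffix.
The alternation reflects word-final hardening: voiced fricatives become stops word-finally. /v/ is underlying.
So 'seed' = /rɔʒɔv/.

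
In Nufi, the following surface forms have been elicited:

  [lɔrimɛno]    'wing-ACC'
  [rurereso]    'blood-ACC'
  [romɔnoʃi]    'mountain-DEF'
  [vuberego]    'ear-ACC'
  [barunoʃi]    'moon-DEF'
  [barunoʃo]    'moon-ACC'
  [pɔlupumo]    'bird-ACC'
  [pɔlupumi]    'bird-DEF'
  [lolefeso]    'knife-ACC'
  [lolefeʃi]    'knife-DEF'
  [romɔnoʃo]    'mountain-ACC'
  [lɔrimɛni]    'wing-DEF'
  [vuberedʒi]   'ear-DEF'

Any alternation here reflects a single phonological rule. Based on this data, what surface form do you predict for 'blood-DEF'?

The stem for 'knife' ends in [s] in [lolefeso] but [ʃ] in [lolefeʃi].
If /ʃ/ were underlying and a rule turned it into [s] before the ACC suffix, 'mountain' would also alternate; but it has [ʃ] in both [romɔnoʃo] and [romɔnoʃi].
Therefore /s/ is basic and [ʃ] is derived by palatalization before a front vowel (/g/ and /s/ become palato-alveolar [dʒ] and [ʃ] before a front vowel).
The one attested form of 'blood', [rurereso], shows underlying /rureres/. Applying the same rule before a front vowel gives [rurereʃi].

[rurereʃi]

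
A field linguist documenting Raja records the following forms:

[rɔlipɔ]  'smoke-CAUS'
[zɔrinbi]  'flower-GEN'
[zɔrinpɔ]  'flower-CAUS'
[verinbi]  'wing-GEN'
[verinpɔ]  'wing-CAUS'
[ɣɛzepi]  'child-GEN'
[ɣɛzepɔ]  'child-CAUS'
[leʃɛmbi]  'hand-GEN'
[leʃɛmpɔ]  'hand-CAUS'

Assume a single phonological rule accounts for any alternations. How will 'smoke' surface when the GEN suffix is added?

The GEN suffix surfaces as [-bi] and [-pi], depending on the final segment of the stem.
The CAUS suffix, which begins with [p], is invariant after every stem; so [p] is not altered by any rule here.
So the underlying form is /-bi/, and voiced stops become voiceless after a vowel.
After 'smoke', which ends in a vowel, the suffix surfaces as [-pi], giving [rɔlipi].

[rɔlipi]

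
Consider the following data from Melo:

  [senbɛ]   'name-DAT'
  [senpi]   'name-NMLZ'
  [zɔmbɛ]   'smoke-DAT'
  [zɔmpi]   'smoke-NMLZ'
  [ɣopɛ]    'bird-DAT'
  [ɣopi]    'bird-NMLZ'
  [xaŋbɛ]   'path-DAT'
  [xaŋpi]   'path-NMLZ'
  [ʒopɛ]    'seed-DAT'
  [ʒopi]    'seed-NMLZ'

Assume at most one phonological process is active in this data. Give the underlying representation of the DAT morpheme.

The DAT suffix surfaces as [-bɛ] and [-pɛ], depending on the final segment of the stem.
The NMLZ suffix, which begins with [p], is invariant after every stem; so [p] is not altered by any rule here.
The DAT suffix is therefore /-bɛ/ underlyingly, with post-vocalic devoicing: voiced stops become voiceless after a vowel.

/-bɛ/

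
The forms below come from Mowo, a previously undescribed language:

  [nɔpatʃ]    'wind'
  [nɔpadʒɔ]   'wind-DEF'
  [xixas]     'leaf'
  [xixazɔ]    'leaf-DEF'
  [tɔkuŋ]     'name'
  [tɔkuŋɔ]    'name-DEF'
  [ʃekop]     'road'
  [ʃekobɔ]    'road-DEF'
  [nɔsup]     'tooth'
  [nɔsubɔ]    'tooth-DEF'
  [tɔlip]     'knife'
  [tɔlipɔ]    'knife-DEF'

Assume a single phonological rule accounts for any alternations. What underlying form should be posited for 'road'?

The root 'road' surfaces as [ʃekop] and [ʃekobɔ], with a stem-final [p] ~ [b] alternation.
Compare 'knife', with invariant [p] in [tɔlip] and [tɔlipɔ]: an analysis with underlying /p/ and a rule producing [b] before the DEF suffix would wrongly predict alternation here too.
So /b/ is underlying, and a rule of word-final obstruent devoicing — voiced obstruents become voiceless word-finally — gives [p].
So 'road' = /ʃekob/.

/ʃekob/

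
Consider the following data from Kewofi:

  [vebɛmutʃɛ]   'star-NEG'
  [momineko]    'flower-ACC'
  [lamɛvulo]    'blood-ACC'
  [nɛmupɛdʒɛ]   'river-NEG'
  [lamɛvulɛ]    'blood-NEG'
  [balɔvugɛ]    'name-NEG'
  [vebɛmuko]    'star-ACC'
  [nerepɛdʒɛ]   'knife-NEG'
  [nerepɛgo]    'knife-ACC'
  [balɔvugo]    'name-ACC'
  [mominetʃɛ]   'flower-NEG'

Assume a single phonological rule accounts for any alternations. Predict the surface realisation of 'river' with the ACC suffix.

[nɛmupɛgo]

In [nerepɛdʒɛ] and [nerepɛgo] the final segment of 'knife' alternates: [dʒ] ~ [g].
Compare 'name', with invariant [g] in [balɔvugɛ] and [balɔvugo]: an analysis with underlying /g/ and a rule producing [dʒ] before the NEG suffix would wrongly predict alternation here too.
So /dʒ/ is underlying, and a rule of depalatalization — palato-alveolar /tʃ/ and /dʒ/ become [k] and [g] when no front vowel follows — gives [g].
The one attested form of 'river', [nɛmupɛdʒɛ], shows underlying /nɛmupɛdʒ/. Applying the same rule when no front vowel follows gives [nɛmupɛgo].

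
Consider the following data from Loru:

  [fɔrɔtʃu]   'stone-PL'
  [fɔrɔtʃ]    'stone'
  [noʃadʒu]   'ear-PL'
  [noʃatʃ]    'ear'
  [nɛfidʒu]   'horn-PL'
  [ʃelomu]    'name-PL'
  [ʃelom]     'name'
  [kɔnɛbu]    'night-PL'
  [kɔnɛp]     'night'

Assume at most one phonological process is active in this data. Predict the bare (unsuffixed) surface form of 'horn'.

In [noʃadʒu] and [noʃatʃ] the final segment of 'ear' alternates: [dʒ] ~ [tʃ].
Compare 'stone', with invariant [tʃ] in [fɔrɔtʃu] and [fɔrɔtʃ]: an analysis with underlying /tʃ/ and a rule producing [dʒ] before the PL suffix would wrongly predict alternation here too.
Therefore /dʒ/ is basic and [tʃ] is derived by word-final obstruent devoicing (voiced obstruents become voiceless word-finally).
From [nɛfidʒu] the stem 'horn' is /nɛfidʒ/; word-finally this yields [nɛfitʃ].

[nɛfitʃ]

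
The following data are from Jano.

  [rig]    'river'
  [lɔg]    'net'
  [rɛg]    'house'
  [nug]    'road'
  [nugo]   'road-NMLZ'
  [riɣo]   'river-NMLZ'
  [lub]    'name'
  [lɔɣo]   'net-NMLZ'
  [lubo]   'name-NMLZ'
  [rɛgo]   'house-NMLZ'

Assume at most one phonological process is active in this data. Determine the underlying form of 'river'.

The stem for 'river' ends in [g] in [rig] but [ɣ] in [riɣo].
The stem 'house' ([rɛg], [rɛgo]) shows [g] unchanged in both environments, so [g] cannot be basic with [ɣ] derived before the NMLZ suffix.
The underlying segment must be /ɣ/; voiced fricatives become stops word-finally, yielding [g] there.
The underlying form of 'river' is therefore /riɣ/.

/riɣ/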